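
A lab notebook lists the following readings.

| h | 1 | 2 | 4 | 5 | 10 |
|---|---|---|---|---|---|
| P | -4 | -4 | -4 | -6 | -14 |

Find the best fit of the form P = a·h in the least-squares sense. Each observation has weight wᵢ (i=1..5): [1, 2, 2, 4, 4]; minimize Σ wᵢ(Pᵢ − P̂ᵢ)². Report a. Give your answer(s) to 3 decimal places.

Compute the Gram sums: Σwᵢ·h·h = 541.
For AᵀWP: Σwᵢ·h·P = -732.
a = (-732)/541 = -1.35305.

a = -1.353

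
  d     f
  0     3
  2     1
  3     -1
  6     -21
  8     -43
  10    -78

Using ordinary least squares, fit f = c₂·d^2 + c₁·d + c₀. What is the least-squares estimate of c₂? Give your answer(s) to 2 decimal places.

c₂ = -1.01

The normal system MᵀM·[c₂, c₁, c₀]ᵀ = Mᵀf is [[15489, 1763, 213]; [1763, 213, 29]; [213, 29, 6]]·[c₂, c₁, c₀]ᵀ = [-11313, -1251, -139]ᵀ.
Row-reducing yields c₂ = -59623/59046, c₁ = 43643/19682, c₀ = 57947/29523.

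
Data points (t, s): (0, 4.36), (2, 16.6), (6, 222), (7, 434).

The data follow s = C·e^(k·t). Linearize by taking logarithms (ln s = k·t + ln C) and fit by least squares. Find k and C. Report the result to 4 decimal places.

Let Y = ln s. Fitting Y = k·t + ln C by least squares:
XᵀX = [[89.0000, 15.0000]; [15.0000, 4]], rhs = [80.5462, 15.7576]ᵀ  (here Σt = 15.0000, Σ(t)² = 89.0000, Σln s = 15.7576, Σt·ln s = 80.5462).
Slope k = (n·Σt·ln s − Σt·Σln s)/(n·Σ(t)² − (Σt)²) = (4·80.5462 − 15.0000·15.7576)/131.0000 = 0.65512; ln C = (Σln s − k·Σt)/n = 1.48270, so C = exp(1.48270) = 4.40481.

k = 0.6551, C = 4.4048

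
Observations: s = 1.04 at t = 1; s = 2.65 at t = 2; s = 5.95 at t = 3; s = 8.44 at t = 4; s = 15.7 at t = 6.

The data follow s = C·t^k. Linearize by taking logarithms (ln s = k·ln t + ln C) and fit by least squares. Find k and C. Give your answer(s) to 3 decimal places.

With ln sᵢ as the transformed response and ln tᵢ as the regressor:
XᵀX = [[6.8196, 4.9698]; [4.9698, 5]], rhs = [10.5256, 7.6838]ᵀ  (here Σln t = 4.9698, Σ(ln t)² = 6.8196, Σln s = 7.6838, Σln t·ln s = 10.5256).
Solving (det = 9.3990): k = 1.53643, ln C = 0.00961, so C = exp(0.00961) = 1.00966.

k = 1.536, C = 1.010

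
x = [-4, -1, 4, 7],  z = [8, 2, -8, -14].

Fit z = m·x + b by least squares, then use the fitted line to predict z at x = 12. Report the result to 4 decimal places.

ẑ = -24.0000

Entries of AᵀA: Σx·x = 82, Σx = 6, Σ1 = 4.
For Aᵀz: Σx·z = -164, Σz = -12.
Determinant 82·4 − 6² = 292.
m = ((-164)·4 − 6·(-12))/292 = -2; b = (82·(-12) − 6·(-164))/292 = 0.
At x = 12: ẑ = (-2)·(12) + (0)·(1) = -24.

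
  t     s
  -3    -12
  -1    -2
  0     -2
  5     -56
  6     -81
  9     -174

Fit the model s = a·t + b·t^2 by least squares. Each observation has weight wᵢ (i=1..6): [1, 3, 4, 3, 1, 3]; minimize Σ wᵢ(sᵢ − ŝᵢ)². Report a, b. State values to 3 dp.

a = -1.370, b = -1.994

The normal equations are: 366·a + 2748·b = -5982;  2748·a + 22938·b = -49512.
(Σwᵢ·t·t = 366, Σwᵢ·t·t^2 = 2748, Σwᵢ·t^2·t^2 = 22938, Σwᵢ·t·s = -5982, Σwᵢ·t^2·s = -49512.)
Determinant 366·22938 − 2748² = 843804.
a = ((-5982)·22938 − 2748·(-49512))/843804 = -10705/7813; b = (366·(-49512) − 2748·(-5982))/843804 = -15582/7813.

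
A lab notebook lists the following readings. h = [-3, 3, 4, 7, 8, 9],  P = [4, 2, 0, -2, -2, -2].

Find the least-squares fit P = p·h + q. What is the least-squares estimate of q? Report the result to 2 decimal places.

Entries of XᵀX: Σh·h = 228, Σh = 28, Σ1 = 6.
Right-hand side: Σh·P = -54, ΣP = 0.
Normal equations: [[228, 28]; [28, 6]]·[p, q]ᵀ = [-54, 0]ᵀ.
Δ = 228·6 − 28² = 584.
p = ((-54)·6 − 28·0)/584 = -81/146; q = (228·0 − 28·(-54))/584 = 189/73.

q = 2.59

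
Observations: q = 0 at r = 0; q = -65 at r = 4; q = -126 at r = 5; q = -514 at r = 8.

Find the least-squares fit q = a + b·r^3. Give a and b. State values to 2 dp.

a = -0.44, b = -1.00

With design matrix X, XᵀX = [[4, 701]; [701, 281865]] and Xᵀq = [-705, -283078]ᵀ.
Eliminating b: 281865·(row 1) − 701·(row 2) gives 636059·a = 281865·(-705) − 701·(-283078) = -277147, so a = -277147/636059.
Then b = ((-283078) − 701·(-277147/636059))/281865 = -638107/636059.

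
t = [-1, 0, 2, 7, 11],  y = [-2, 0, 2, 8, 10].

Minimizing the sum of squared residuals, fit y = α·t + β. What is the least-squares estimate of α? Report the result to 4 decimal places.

α = 1.0078

Sums needed: Σt·t = 175, Σt = 19, Σ1 = 5.
Moment sums: Σt·y = 172, Σy = 18.
AᵀA·[α, β]ᵀ = Aᵀy becomes [[175, 19]; [19, 5]]·[α, β]ᵀ = [172, 18]ᵀ.
Determinant 175·5 − 19² = 514.
α = (172·5 − 19·18)/514 = 259/257; β = (175·18 − 19·172)/514 = -59/257.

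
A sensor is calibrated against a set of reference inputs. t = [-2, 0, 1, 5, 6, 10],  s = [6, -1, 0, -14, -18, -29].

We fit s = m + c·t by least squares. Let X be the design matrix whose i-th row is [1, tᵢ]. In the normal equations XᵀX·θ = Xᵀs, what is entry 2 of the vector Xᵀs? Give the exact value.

Entry 2 ↔ basis t, so (Xᵀs)_{2} = Σᵢ (t)·sᵢ = (-2)·(6) + (0)·(-1) + (1)·(0) + (5)·(-14) + (6)·(-18) + (10)·(-29) = -480.

-480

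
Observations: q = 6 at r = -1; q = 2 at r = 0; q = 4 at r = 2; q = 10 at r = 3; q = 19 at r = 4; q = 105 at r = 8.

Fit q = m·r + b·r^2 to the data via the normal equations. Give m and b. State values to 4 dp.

m = -2.9082, b = 2.0023

Compute the Gram sums: Σr·r = 94, Σr·r^2 = 610, Σr^2·r^2 = 4450.
And Σr·q = 948, Σr^2·q = 7136.
So AᵀA·[m, b]ᵀ = Aᵀq: [[94, 610]; [610, 4450]]·[m, b]ᵀ = [948, 7136]ᵀ.
Eliminating b: 4450·(row 1) − 610·(row 2) gives 46200·m = 4450·948 − 610·7136 = -134360, so m = -3359/1155.
Then b = (7136 − 610·(-3359/1155))/4450 = 11563/5775.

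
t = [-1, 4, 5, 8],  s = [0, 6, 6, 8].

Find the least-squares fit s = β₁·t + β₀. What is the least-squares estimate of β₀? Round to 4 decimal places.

The normal system AᵀA·[β₁, β₀]ᵀ = Aᵀs is [[106, 16]; [16, 4]]·[β₁, β₀]ᵀ = [118, 20]ᵀ.
det = 106·4 − 16² = 168.
β₁ = (118·4 − 16·20)/168 = 19/21; β₀ = (106·20 − 16·118)/168 = 29/21.

β₀ = 1.3810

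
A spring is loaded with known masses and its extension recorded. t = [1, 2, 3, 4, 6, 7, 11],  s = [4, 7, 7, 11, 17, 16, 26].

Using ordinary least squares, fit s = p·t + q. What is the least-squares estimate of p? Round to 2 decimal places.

p = 2.20

From the data, Σt·t = 236, Σt = 34, Σ1 = 7.
Moment sums: Σt·s = 583, Σs = 88.
Normal equations: [[236, 34]; [34, 7]]·[p, q]ᵀ = [583, 88]ᵀ.
Determinant 236·7 − 34² = 496.
p = (583·7 − 34·88)/496 = 1089/496; q = (236·88 − 34·583)/496 = 473/248.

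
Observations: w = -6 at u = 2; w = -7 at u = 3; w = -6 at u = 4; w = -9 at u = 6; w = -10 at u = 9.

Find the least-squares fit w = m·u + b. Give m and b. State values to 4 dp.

m = -0.6039, b = -4.7013

Forming AᵀA = [[146, 24]; [24, 5]] and Aᵀw = [-201, -38]ᵀ gives AᵀA·[m, b]ᵀ = Aᵀw.
det = 146·5 − 24² = 154.
m = ((-201)·5 − 24·(-38))/154 = -93/154; b = (146·(-38) − 24·(-201))/154 = -362/77.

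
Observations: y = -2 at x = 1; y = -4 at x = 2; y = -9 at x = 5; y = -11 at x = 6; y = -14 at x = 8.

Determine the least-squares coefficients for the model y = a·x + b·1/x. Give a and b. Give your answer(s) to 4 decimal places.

a = -1.7781, b = -0.3696

Setting ∂/∂a … = 0 gives: 130·a + 5·b = -233;  5·a + (19201/14400)·b = -563/60.
Determinant 130·(19201/14400) − 5² = 213613/1440.
a = ((-233)·(19201/14400) − 5·(-563/60))/(213613/1440) = -3798233/2136130; b = (130·(-563/60) − 5·(-233))/(213613/1440) = -78960/213613.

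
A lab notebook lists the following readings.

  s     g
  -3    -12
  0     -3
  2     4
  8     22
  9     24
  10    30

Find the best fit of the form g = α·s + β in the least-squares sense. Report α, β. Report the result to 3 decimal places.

Normal-equation sums: Σs·s = 258, Σs = 26, Σ1 = 6.
And Σs·g = 736, Σg = 65.
So AᵀA·[α, β]ᵀ = Aᵀg: [[258, 26]; [26, 6]]·[α, β]ᵀ = [736, 65]ᵀ.
Δ = 258·6 − 26² = 872.
α = (736·6 − 26·65)/872 = 1363/436; β = (258·65 − 26·736)/872 = -1183/436.

α = 3.126, β = -2.713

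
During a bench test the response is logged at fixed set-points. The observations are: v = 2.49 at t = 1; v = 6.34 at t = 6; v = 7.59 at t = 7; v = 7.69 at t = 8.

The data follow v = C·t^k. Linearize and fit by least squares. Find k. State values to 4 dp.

k = 0.5481

Linearized form: ln v = k·ln t + ln C. From the 4 transformed points,
AᵀA = [[11.3210, 5.8171]; [5.8171, 4]], rhs = [11.4951, 6.8259]ᵀ  (here Σln t = 5.8171, Σ(ln t)² = 11.3210, Σln v = 6.8259, Σln t·ln v = 11.4951).
Slope k = (n·Σln t·ln v − Σln t·Σln v)/(n·Σ(ln t)² − (Σln t)²) = (4·11.4951 − 5.8171·6.8259)/11.4454 = 0.54810; ln C = (Σln v − k·Σln t)/n = 0.90938.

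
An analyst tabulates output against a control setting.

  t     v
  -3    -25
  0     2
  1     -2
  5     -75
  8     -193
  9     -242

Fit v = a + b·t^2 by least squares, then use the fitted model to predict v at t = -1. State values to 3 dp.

v̂ = -1.612

From the data, Σ1 = 6, Σt^2 = 180, Σt^2·t^2 = 11364.
Moment sums: Σv = -535, Σt^2·v = -34056.
det = 6·11364 − 180² = 35784.
a = ((-535)·11364 − 180·(-34056))/35784 = 4195/2982; b = (6·(-34056) − 180·(-535))/35784 = -3001/994.
At t = -1: v̂ = (4195/2982)·(1) + (-3001/994)·(1) = -2404/1491.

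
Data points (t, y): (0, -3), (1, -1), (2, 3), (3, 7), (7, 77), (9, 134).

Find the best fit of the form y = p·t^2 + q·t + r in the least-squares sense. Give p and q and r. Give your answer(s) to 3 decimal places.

p = 1.918, q = -2.169, r = -1.923

The normal system MᵀM·[p, q, r]ᵀ = Mᵀy is [[9060, 1108, 144]; [1108, 144, 22]; [144, 22, 6]]·[p, q, r]ᵀ = [14701, 1771, 217]ᵀ.
Row-reducing yields p = 3553/1852, q = -10043/4630, r = -4452/2315.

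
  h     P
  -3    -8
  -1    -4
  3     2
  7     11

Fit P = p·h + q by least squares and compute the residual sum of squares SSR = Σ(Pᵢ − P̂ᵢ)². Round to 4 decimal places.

Entries of MᵀM: Σh·h = 68, Σh = 6, Σ1 = 4.
For MᵀP: Σh·P = 111, ΣP = 1.
det = 68·4 − 6² = 236.
p = (111·4 − 6·1)/236 = 219/118; q = (68·1 − 6·111)/236 = -299/118.
Residuals: 6/59, 23/59, -61/59, 32/59; SSR = 90/59.

SSR = 1.5254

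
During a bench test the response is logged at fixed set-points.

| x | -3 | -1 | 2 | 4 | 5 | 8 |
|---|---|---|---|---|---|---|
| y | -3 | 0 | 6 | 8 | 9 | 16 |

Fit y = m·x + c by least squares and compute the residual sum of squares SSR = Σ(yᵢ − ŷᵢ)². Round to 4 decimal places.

SSR = 3.0552

With design matrix A, AᵀA = [[119, 15]; [15, 6]] and Aᵀy = [226, 36]ᵀ.
det = 119·6 − 15² = 489.
m = (226·6 − 15·36)/489 = 272/163; c = (119·36 − 15·226)/489 = 298/163.
Residuals: 29/163, -26/163, 136/163, -82/163, -191/163, 134/163; SSR = 498/163.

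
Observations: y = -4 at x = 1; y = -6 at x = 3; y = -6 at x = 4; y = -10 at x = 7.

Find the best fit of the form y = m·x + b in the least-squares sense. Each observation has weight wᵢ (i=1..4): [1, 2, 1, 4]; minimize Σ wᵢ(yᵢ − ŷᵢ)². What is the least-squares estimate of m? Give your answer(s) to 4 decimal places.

m = -1.0214

Compute the Gram sums: Σwᵢ·x·x = 231, Σwᵢ·x = 39, Σwᵢ·1 = 8.
For MᵀWy: Σwᵢ·x·y = -344, Σwᵢ·y = -62.
MᵀWM·[m, b]ᵀ = MᵀWy becomes [[231, 39]; [39, 8]]·[m, b]ᵀ = [-344, -62]ᵀ.
det = 231·8 − 39² = 327.
m = ((-344)·8 − 39·(-62))/327 = -334/327; b = (231·(-62) − 39·(-344))/327 = -302/109.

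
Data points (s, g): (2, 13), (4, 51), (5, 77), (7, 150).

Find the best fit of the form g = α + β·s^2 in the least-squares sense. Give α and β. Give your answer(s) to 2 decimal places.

The normal system XᵀX·[α, β]ᵀ = Xᵀg is [[4, 94]; [94, 3298]]·[α, β]ᵀ = [291, 10143]ᵀ.
Determinant 4·3298 − 94² = 4356.
α = (291·3298 − 94·10143)/4356 = 523/363; β = (4·10143 − 94·291)/4356 = 2203/726.

α = 1.44, β = 3.03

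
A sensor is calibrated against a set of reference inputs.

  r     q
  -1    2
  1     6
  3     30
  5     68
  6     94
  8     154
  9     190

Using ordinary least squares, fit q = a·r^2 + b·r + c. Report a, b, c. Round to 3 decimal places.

With design matrix X, XᵀX = [[12661, 1609, 217]; [1609, 217, 31]; [217, 31, 7]] and Xᵀq = [30608, 3940, 544]ᵀ.
Row-reducing yields a = 20144/10329, b = 34610/10329, c = 24974/10329.

a = 1.950, b = 3.351, c = 2.418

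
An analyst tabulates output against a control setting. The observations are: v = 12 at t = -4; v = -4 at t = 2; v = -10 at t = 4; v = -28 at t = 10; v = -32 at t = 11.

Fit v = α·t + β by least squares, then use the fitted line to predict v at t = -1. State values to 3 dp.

v̂ = 4.000

The normal equations are: 257·α + 23·β = -728;  23·α + 5·β = -62.
(Σt·t = 257, Σt = 23, Σ1 = 5, Σt·v = -728, Σv = -62.)
Δ = 257·5 − 23² = 756.
α = ((-728)·5 − 23·(-62))/756 = -41/14; β = (257·(-62) − 23·(-728))/756 = 15/14.
At t = -1: v̂ = (-41/14)·(-1) + (15/14)·(1) = 4.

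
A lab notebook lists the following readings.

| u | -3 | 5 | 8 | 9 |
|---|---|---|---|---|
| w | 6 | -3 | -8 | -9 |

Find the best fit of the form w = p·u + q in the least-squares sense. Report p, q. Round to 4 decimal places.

Forming MᵀM = [[179, 19]; [19, 4]] and Mᵀw = [-178, -14]ᵀ gives MᵀM·[p, q]ᵀ = Mᵀw.
Δ = 179·4 − 19² = 355.
p = ((-178)·4 − 19·(-14))/355 = -446/355; q = (179·(-14) − 19·(-178))/355 = 876/355.

p = -1.2563, q = 2.4676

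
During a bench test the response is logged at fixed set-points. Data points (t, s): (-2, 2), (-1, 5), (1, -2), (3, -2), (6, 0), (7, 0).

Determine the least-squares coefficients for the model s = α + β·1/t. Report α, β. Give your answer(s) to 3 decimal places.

α = 0.586, β = -3.632

From the data, Σ1 = 6, Σ1/t = 1/7, Σ1/t·1/t = 2125/882.
Right-hand side: Σs = 3, Σ1/t·s = -26/3.
So XᵀX·[α, β]ᵀ = Xᵀs: [[6, 1/7]; [1/7, 2125/882]]·[α, β]ᵀ = [3, -26/3]ᵀ.
Determinant 6·(2125/882) − (1/7)² = 2122/147.
α = (3·(2125/882) − (1/7)·(-26/3))/(2122/147) = 2489/4244; β = (6·(-26/3) − (1/7)·3)/(2122/147) = -7707/2122.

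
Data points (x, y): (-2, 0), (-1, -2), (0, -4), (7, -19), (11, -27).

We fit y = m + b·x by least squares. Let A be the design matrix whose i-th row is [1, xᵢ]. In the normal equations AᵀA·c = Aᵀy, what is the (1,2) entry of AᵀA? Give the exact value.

Row 1 ↔ basis 1, column 2 ↔ basis x, so (AᵀA)_{1,2} = Σᵢ x = (1)·(-2) + (1)·(-1) + (1)·(0) + (1)·(7) + (1)·(11) = 15.

15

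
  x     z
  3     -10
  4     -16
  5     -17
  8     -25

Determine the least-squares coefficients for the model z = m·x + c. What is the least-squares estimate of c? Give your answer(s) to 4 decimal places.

Normal-equation sums: Σx·x = 114, Σx = 20, Σ1 = 4.
Right-hand side: Σx·z = -379, Σz = -68.
Eliminating c: 4·(row 1) − 20·(row 2) gives 56·m = 4·(-379) − 20·(-68) = -156, so m = -39/14.
Then c = ((-68) − 20·(-39/14))/4 = -43/14.

c = -3.0714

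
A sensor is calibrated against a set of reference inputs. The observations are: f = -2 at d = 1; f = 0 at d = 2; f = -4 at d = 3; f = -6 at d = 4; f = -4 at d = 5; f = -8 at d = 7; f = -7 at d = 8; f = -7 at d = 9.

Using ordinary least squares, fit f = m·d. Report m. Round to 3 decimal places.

Normal-equation sums: Σd·d = 249.
And Σd·f = -233.
So MᵀM·[m]ᵀ = Mᵀf: [[249]]·[m]ᵀ = [-233]ᵀ.
m = (-233)/249 = -0.935743.

m = -0.936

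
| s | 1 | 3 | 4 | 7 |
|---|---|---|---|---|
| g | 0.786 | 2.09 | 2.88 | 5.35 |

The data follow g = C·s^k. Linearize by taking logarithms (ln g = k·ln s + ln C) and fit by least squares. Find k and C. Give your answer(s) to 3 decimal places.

k = 0.977, C = 0.760

Taking logs, ln g = k·ln s + ln C, so regress ln g on ln s.
XᵀX = [[6.9153, 4.4308]; [4.4308, 4]], rhs = [5.5397, 3.2313]ᵀ  (here Σln s = 4.4308, Σ(ln s)² = 6.9153, Σln g = 3.2313, Σln s·ln g = 5.5397).
Slope k = (n·Σln s·ln g − Σln s·Σln g)/(n·Σ(ln s)² − (Σln s)²) = (4·5.5397 − 4.4308·3.2313)/8.0292 = 0.97668; ln C = (Σln g − k·Σln s)/n = -0.27405, so C = exp(-0.27405) = 0.76029.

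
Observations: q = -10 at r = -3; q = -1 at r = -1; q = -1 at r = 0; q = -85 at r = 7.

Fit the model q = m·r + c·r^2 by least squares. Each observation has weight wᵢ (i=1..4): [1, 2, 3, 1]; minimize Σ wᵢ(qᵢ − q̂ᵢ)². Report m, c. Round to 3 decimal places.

m = -1.225, c = -1.559

The normal system MᵀWM·[m, c]ᵀ = MᵀWq is [[60, 314]; [314, 2484]]·[m, c]ᵀ = [-563, -4257]ᵀ.
Eliminating c: 2484·(row 1) − 314·(row 2) gives 50444·m = 2484·(-563) − 314·(-4257) = -61794, so m = -30897/25222.
Then c = ((-4257) − 314·(-30897/25222))/2484 = -39319/25222.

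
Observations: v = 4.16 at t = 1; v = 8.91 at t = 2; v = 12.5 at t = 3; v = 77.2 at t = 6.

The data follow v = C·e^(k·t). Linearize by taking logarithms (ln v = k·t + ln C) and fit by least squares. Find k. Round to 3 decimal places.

Linearized form: ln v = k·t + ln C. From the 4 transformed points,
Σt = 12.0000, Σ(t)² = 50.0000, Σln v = 10.4848, Σt·ln v = 39.4554.
Equations: 50.0000·k + 12.0000·ln C = 39.4554;  12.0000·k + 4·ln C = 10.4848.
Solving (det = 56.0000): k = 0.57150, ln C = 0.90671.

k = 0.571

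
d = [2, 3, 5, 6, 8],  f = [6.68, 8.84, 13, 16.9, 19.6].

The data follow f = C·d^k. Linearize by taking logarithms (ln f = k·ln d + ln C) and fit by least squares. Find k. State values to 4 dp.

k = 0.8013

With ln fᵢ as the transformed response and ln dᵢ as the regressor:
XᵀX = [[11.8122, 7.2724]; [7.2724, 5]], rhs = [19.0920, 12.4462]ᵀ  (here Σln d = 7.2724, Σ(ln d)² = 11.8122, Σln f = 12.4462, Σln d·ln f = 19.0920).
Δ = 11.8122·5 − (7.2724)² = 6.1731; k = (19.0920·5 − 7.2724·12.4462)/6.1731 = 0.80126, ln C = (11.8122·12.4462 − 7.2724·19.0920)/6.1731 = 1.32382.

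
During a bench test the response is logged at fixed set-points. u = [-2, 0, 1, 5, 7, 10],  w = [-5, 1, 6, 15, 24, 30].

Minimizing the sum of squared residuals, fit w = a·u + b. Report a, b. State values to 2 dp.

Setting ∂/∂a … = 0 gives: 179·a + 21·b = 559;  21·a + 6·b = 71.
Determinant 179·6 − 21² = 633.
a = (559·6 − 21·71)/633 = 621/211; b = (179·71 − 21·559)/633 = 970/633.

a = 2.94, b = 1.53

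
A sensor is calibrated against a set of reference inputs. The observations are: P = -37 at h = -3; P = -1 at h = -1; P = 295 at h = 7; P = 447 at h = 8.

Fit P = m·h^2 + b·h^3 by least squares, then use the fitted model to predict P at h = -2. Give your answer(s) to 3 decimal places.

P̂ = -12.119

Setting ∂/∂m … = 0 gives: 6579·m + 49331·b = 42729;  49331·m + 380523·b = 331049.
Δ = 6579·380523 − 49331² = 69913256.
m = (42729·380523 − 49331·331049)/69913256 = -1278767/1248451; b = (6579·331049 − 49331·42729)/69913256 = 1251912/1248451.
At h = -2: P̂ = (-1278767/1248451)·(4) + (1251912/1248451)·(-8) = -15130364/1248451.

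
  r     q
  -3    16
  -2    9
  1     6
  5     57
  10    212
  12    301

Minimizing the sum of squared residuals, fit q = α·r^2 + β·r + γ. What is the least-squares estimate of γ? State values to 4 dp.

γ = 2.4844

Sums needed: Σr^2·r^2 = 31459, Σr^2·r = 2819, Σr^2 = 283, Σr·r = 283, Σr = 23, Σ1 = 6.
Moment sums: Σr^2·q = 66155, Σr·q = 5957, Σq = 601.
So AᵀA·[α, β, γ]ᵀ = Aᵀq: [[31459, 2819, 283]; [2819, 283, 23]; [283, 23, 6]]·[α, β, γ]ᵀ = [66155, 5957, 601]ᵀ.
Row-reducing yields α = 3093079/1563780, β = 358085/312756, γ = 323759/130315.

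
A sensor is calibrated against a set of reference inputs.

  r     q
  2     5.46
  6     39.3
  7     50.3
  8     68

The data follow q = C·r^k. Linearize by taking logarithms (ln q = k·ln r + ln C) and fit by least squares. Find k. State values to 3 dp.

With ln qᵢ as the transformed response and ln rᵢ as the regressor:
Sums: Σln r = 6.5103, Σ(ln r)² = 11.8015, Σln q = 13.5062, Σln r·ln q = 24.1528.
Normal system: [[11.8015, 6.5103]; [6.5103, 4]]·[k, ln C]ᵀ = [24.1528, 13.5062]ᵀ.
Slope k = (n·Σln r·ln q − Σln r·Σln q)/(n·Σ(ln r)² − (Σln r)²) = (4·24.1528 − 6.5103·13.5062)/4.8225 = 1.80042; ln C = (Σln q − k·Σln r)/n = 0.44624.

k = 1.800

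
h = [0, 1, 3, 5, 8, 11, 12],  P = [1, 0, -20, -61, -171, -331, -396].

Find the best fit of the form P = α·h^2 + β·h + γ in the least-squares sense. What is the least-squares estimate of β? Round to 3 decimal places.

Normal-equation sums: Σh^2·h^2 = 40180, Σh^2·h = 3724, Σh^2 = 364, Σh·h = 364, Σh = 40, Σ1 = 7.
Right-hand side: Σh^2·P = -109724, Σh·P = -10126, ΣP = -978.
AᵀA·[α, β, γ]ᵀ = AᵀP becomes [[40180, 3724, 364]; [3724, 364, 40]; [364, 40, 7]]·[α, β, γ]ᵀ = [-109724, -10126, -978]ᵀ.
Inverting the 3×3 Gram matrix, [α, β, γ]ᵀ = [-16621/5684, 4855/2436, 83/87]ᵀ.

β = 1.993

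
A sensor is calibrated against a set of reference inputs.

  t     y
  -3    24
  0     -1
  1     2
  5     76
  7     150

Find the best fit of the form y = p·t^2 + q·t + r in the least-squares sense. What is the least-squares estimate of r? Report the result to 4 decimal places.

Setting ∂/∂p … = 0 gives: 3108·p + 442·q + 84·r = 9468;  442·p + 84·q + 10·r = 1360;  84·p + 10·q + 5·r = 251.
(Σt^2·t^2 = 3108, Σt^2·t = 442, Σt^2 = 84, Σt·t = 84, Σt = 10, Σ1 = 5, Σt^2·y = 9468, Σt·y = 1360, Σy = 251.)
Row-reducing yields p = 126231/41899, q = 21282/41899, r = -59915/41899.

r = -1.4300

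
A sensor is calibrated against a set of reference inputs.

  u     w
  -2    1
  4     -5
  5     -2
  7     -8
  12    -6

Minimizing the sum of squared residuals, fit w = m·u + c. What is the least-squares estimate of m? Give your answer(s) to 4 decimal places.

m = -0.5447

Normal-equation sums: Σu·u = 238, Σu = 26, Σ1 = 5.
Moment sums: Σu·w = -160, Σw = -20.
Normal equations: [[238, 26]; [26, 5]]·[m, c]ᵀ = [-160, -20]ᵀ.
Eliminating c: 5·(row 1) − 26·(row 2) gives 514·m = 5·(-160) − 26·(-20) = -280, so m = -140/257.
Then c = ((-20) − 26·(-140/257))/5 = -300/257.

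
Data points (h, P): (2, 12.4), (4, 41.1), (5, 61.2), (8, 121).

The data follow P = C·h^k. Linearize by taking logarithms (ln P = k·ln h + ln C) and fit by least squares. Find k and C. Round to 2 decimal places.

k = 1.66, C = 4.05

Linearized form: ln P = k·ln h + ln C. From the 4 transformed points,
Σln h = 5.7683, Σ(ln h)² = 9.3166, Σln P = 15.1436, Σln h·ln P = 23.4906.
Equations: 9.3166·k + 5.7683·ln C = 23.4906;  5.7683·k + 4·ln C = 15.1436.
Δ = 9.3166·4 − (5.7683)² = 3.9930; k = (23.4906·4 − 5.7683·15.1436)/3.9930 = 1.65519, ln C = (9.3166·15.1436 − 5.7683·23.4906)/3.9930 = 1.39899, so C = exp(1.39899) = 4.05110.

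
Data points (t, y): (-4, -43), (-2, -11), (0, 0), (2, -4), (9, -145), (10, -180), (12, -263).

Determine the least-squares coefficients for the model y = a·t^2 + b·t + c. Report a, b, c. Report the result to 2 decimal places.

a = -2.02, b = 2.23, c = -0.30

Setting ∂/∂a … = 0 gives: 37585·a + 3393·b + 349·c = -68365;  3393·a + 349·b + 27·c = -6075;  349·a + 27·b + 7·c = -646.
(Σt^2·t^2 = 37585, Σt^2·t = 3393, Σt^2 = 349, Σt·t = 349, Σt = 27, Σ1 = 7, Σt^2·y = -68365, Σt·y = -6075, Σy = -646.)
Row-reducing yields a = -1772045/878246, b = 1960803/878246, c = -131778/439123.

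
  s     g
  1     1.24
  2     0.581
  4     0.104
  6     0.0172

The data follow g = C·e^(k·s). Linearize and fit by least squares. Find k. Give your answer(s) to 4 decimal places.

Let Y = ln g. Fitting Y = k·s + ln C by least squares:
Sums: Σs = 13.0000, Σ(s)² = 57.0000, Σln g = -6.6541, Σs·ln g = -34.3014.
Normal system: [[57.0000, 13.0000]; [13.0000, 4]]·[k, ln C]ᵀ = [-34.3014, -6.6541]ᵀ.
Slope k = (n·Σs·ln g − Σs·Σln g)/(n·Σ(s)² − (Σs)²) = (4·-34.3014 − 13.0000·-6.6541)/59.0000 = -0.85936; ln C = (Σln g − k·Σs)/n = 1.12940.

k = -0.8594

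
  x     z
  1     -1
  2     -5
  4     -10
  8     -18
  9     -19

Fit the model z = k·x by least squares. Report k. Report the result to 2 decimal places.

AᵀA·[k]ᵀ = Aᵀz reads: 166·k = -366.
(Σx·x = 166, Σx·z = -366.)
Hence k = -366 / 166 ≈ -2.20482.

k = -2.20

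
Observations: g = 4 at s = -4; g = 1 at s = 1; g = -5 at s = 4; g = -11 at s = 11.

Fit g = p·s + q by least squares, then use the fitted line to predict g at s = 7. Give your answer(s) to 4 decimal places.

Normal-equation sums: Σs·s = 154, Σs = 12, Σ1 = 4.
Right-hand side: Σs·g = -156, Σg = -11.
So AᵀA·[p, q]ᵀ = Aᵀg: [[154, 12]; [12, 4]]·[p, q]ᵀ = [-156, -11]ᵀ.
Eliminating q: 4·(row 1) − 12·(row 2) gives 472·p = 4·(-156) − 12·(-11) = -492, so p = -123/118.
Then q = ((-11) − 12·(-123/118))/4 = 89/236.
At s = 7: ĝ = (-123/118)·(7) + (89/236)·(1) = -1633/236.

ĝ = -6.9195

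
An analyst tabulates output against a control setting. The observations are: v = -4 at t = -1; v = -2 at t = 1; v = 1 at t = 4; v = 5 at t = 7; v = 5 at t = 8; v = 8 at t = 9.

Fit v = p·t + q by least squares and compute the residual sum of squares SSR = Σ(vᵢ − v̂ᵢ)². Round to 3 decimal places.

SSR = 2.012

Entries of AᵀA: Σt·t = 212, Σt = 28, Σ1 = 6.
And Σt·v = 153, Σv = 13.
Δ = 212·6 − 28² = 488.
p = (153·6 − 28·13)/488 = 277/244; q = (212·13 − 28·153)/488 = -191/61.
Residuals: 65/244, -1/244, -25/61, 45/244, -58/61, 223/244; SSR = 491/244.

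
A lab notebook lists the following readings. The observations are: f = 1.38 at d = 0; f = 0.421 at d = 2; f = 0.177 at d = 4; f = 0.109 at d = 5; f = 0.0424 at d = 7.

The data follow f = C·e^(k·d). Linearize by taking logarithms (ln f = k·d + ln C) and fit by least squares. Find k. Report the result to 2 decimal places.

k = -0.49

Taking logs, ln f = k·d + ln C, so regress ln f on d.
Σd = 18.0000, Σ(d)² = 94.0000, Σln f = -7.6517, Σd·ln f = -41.8630.
Normal system: [[94.0000, 18.0000]; [18.0000, 5]]·[k, ln C]ᵀ = [-41.8630, -7.6517]ᵀ.
Solving (det = 146.0000): k = -0.49031, ln C = 0.23478.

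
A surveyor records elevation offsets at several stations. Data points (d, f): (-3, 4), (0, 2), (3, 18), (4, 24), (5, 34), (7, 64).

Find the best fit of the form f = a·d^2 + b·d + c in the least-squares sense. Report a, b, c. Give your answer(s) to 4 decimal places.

a = 0.9692, b = 1.9925, c = 1.5740

From the data, Σd^2·d^2 = 3444, Σd^2·d = 532, Σd^2 = 108, Σd·d = 108, Σd = 16, Σ1 = 6.
Right-hand side: Σd^2·f = 4568, Σd·f = 756, Σf = 146.
So XᵀX·[a, b, c]ᵀ = Xᵀf: [[3444, 532, 108]; [532, 108, 16]; [108, 16, 6]]·[a, b, c]ᵀ = [4568, 756, 146]ᵀ.
Solving the 3×3 system (Gaussian elimination) gives a = 1165/1202, b = 2395/1202, c = 946/601.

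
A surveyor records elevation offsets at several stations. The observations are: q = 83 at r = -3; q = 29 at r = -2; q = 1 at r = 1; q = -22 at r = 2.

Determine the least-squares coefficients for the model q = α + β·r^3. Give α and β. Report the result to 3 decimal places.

α = 3.349, β = -2.985

XᵀX·[α, β]ᵀ = Xᵀq reads: 4·α + (-26)·β = 91;  (-26)·α + 858·β = -2648.
Eliminating β: 858·(row 1) − (-26)·(row 2) gives 2756·α = 858·91 − (-26)·(-2648) = 9230, so α = 355/106.
Then β = ((-2648) − (-26)·(355/106))/858 = -4113/1378.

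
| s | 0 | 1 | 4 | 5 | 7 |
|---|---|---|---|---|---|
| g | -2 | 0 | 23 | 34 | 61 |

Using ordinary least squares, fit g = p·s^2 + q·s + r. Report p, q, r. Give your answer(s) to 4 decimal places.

With design matrix X, XᵀX = [[3283, 533, 91]; [533, 91, 17]; [91, 17, 5]] and Xᵀg = [4207, 689, 116]ᵀ.
Row-reducing yields p = 1545/1672, q = 4431/1672, r = -2197/836.

p = 0.9240, q = 2.6501, r = -2.6280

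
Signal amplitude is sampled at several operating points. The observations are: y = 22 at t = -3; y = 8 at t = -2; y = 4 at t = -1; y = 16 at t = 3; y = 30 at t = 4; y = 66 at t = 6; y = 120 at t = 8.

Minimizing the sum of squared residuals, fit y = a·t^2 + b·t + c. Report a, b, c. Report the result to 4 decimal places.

Entries of MᵀM: Σt^2·t^2 = 5827, Σt^2·t = 783, Σt^2 = 139, Σt·t = 139, Σt = 15, Σ1 = 7.
Right-hand side: Σt^2·y = 10914, Σt·y = 1438, Σy = 266.
So MᵀM·[a, b, c]ᵀ = Mᵀy: [[5827, 783, 139]; [783, 139, 15]; [139, 15, 7]]·[a, b, c]ᵀ = [10914, 1438, 266]ᵀ.
Row-reducing yields a = 79063/40404, b = -10251/13468, c = 15643/20202.

a = 1.9568, b = -0.7611, c = 0.7743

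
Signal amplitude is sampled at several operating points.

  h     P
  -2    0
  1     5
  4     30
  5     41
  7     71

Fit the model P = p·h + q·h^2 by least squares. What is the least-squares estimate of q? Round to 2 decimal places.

q = 1.05

With design matrix X, XᵀX = [[95, 525]; [525, 3299]] and XᵀP = [827, 4989]ᵀ.
Eliminating q: 3299·(row 1) − 525·(row 2) gives 37780·p = 3299·827 − 525·4989 = 109048, so p = 27262/9445.
Then q = (4989 − 525·(27262/9445))/3299 = 1989/1889.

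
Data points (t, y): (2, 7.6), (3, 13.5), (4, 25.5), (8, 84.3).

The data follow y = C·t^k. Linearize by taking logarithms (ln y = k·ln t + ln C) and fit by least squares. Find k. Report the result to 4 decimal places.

k = 1.7635

With ln yᵢ as the transformed response and ln tᵢ as the regressor:
Over the data: Σln t = 5.2575, Σ(ln t)² = 7.9333, Σln y = 12.3039, Σln t·ln y = 17.9760.
Normal system: [[7.9333, 5.2575]; [5.2575, 4]]·[k, ln C]ᵀ = [17.9760, 12.3039]ᵀ.
Slope k = (n·Σln t·ln y − Σln t·Σln y)/(n·Σ(ln t)² − (Σln t)²) = (4·17.9760 − 5.2575·12.3039)/4.0919 = 1.76351; ln C = (Σln y − k·Σln t)/n = 0.75806.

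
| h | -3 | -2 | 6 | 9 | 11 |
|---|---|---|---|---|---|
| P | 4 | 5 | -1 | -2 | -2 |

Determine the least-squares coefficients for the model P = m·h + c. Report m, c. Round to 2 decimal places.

m = -0.52, c = 2.99

Forming AᵀA = [[251, 21]; [21, 5]] and AᵀP = [-68, 4]ᵀ gives AᵀA·[m, c]ᵀ = AᵀP.
Δ = 251·5 − 21² = 814.
m = ((-68)·5 − 21·4)/814 = -212/407; c = (251·4 − 21·(-68))/814 = 1216/407.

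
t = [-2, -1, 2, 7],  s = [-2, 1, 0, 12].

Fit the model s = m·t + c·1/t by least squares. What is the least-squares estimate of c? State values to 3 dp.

c = -3.444

Sums needed: Σt·t = 58, Σt·1/t = 4, Σ1/t·1/t = 149/98.
Right-hand side: Σt·s = 87, Σ1/t·s = 12/7.
Normal equations: [[58, 4]; [4, 149/98]]·[m, c]ᵀ = [87, 12/7]ᵀ.
Determinant 58·(149/98) − 4² = 3537/49.
m = (87·(149/98) − 4·(12/7))/(3537/49) = 4097/2358; c = (58·(12/7) − 4·87)/(3537/49) = -4060/1179.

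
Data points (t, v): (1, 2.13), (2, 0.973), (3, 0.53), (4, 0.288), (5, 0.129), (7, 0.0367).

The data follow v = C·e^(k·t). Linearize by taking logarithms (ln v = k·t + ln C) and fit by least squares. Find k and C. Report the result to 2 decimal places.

k = -0.67, C = 3.99

With ln vᵢ as the transformed response and tᵢ as the regressor:
Over the data: Σt = 22.0000, Σ(t)² = 104.0000, Σln v = -6.5038, Σt·ln v = -39.5570.
Normal system: [[104.0000, 22.0000]; [22.0000, 6]]·[k, ln C]ᵀ = [-39.5570, -6.5038]ᵀ.
Δ = 104.0000·6 − (22.0000)² = 140.0000; k = (-39.5570·6 − 22.0000·-6.5038)/140.0000 = -0.67327, ln C = (104.0000·-6.5038 − 22.0000·-39.5570)/140.0000 = 1.38467, so C = exp(1.38467) = 3.99352.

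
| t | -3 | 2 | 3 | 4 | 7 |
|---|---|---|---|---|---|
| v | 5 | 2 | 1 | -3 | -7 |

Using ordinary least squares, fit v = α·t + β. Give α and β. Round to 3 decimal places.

α = -1.199, β = 2.718

From the data, Σt·t = 87, Σt = 13, Σ1 = 5.
Right-hand side: Σt·v = -69, Σv = -2.
Δ = 87·5 − 13² = 266.
α = ((-69)·5 − 13·(-2))/266 = -319/266; β = (87·(-2) − 13·(-69))/266 = 723/266.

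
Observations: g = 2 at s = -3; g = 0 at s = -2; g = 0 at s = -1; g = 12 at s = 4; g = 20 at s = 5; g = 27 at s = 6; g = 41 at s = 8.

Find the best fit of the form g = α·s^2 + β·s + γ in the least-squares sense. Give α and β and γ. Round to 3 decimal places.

α = 0.489, β = 1.210, γ = 0.806

The normal equations are: 6371·α + 881·β + 155·γ = 4306;  881·α + 155·β + 17·γ = 632;  155·α + 17·β + 7·γ = 102.
(Σs^2·s^2 = 6371, Σs^2·s = 881, Σs^2 = 155, Σs·s = 155, Σs = 17, Σ1 = 7, Σs^2·g = 4306, Σs·g = 632, Σg = 102.)
Solving the 3×3 system (Gaussian elimination) gives α = 34057/69648, β = 84251/69648, γ = 9357/11608.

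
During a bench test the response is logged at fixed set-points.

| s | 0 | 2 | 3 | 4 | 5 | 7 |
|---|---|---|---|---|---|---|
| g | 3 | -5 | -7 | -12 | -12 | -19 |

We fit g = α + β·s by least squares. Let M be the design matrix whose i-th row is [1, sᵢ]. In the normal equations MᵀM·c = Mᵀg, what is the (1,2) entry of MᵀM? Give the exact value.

Row 1 ↔ basis 1, column 2 ↔ basis s, so (MᵀM)_{1,2} = Σᵢ s = (1)·(0) + (1)·(2) + (1)·(3) + (1)·(4) + (1)·(5) + (1)·(7) = 21.

21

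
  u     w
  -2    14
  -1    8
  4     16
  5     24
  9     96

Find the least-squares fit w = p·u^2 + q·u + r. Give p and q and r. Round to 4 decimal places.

p = 1.4622, q = -2.8543, r = 3.0225

The normal system XᵀX·[p, q, r]ᵀ = Xᵀw is [[7459, 909, 127]; [909, 127, 15]; [127, 15, 5]]·[p, q, r]ᵀ = [8696, 1012, 158]ᵀ.
Solving the 3×3 system (Gaussian elimination) gives p = 124907/85423, q = -243821/85423, r = 258192/85423.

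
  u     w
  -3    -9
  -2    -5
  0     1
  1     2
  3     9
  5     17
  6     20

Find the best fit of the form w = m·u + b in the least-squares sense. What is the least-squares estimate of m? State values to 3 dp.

m = 3.170

Compute the Gram sums: Σu·u = 84, Σu = 10, Σ1 = 7.
Moment sums: Σu·w = 271, Σw = 35.
Normal equations: [[84, 10]; [10, 7]]·[m, b]ᵀ = [271, 35]ᵀ.
Eliminating b: 7·(row 1) − 10·(row 2) gives 488·m = 7·271 − 10·35 = 1547, so m = 1547/488.
Then b = (35 − 10·(1547/488))/7 = 115/244.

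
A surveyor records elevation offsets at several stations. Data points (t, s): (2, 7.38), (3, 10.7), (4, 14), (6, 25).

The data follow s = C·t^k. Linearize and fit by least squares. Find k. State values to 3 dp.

Let Y = ln s. Fitting Y = k·ln t + ln C by least squares:
XᵀX = [[6.8196, 4.9698]; [4.9698, 4]], rhs = [13.4154, 10.2270]ᵀ  (here Σln t = 4.9698, Σ(ln t)² = 6.8196, Σln s = 10.2270, Σln t·ln s = 13.4154).
Δ = 6.8196·4 − (4.9698)² = 2.5794; k = (13.4154·4 − 4.9698·10.2270)/2.5794 = 1.09928, ln C = (6.8196·10.2270 − 4.9698·13.4154)/2.5794 = 1.19093.

k = 1.099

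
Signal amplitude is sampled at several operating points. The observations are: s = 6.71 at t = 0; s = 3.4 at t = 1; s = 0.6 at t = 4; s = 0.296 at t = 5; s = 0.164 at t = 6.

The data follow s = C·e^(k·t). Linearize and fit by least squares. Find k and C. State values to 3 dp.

Let Y = ln s. Fitting Y = k·t + ln C by least squares:
Σt = 16.0000, Σ(t)² = 78.0000, Σln s = -0.4087, Σt·ln s = -17.7538.
Equations: 78.0000·k + 16.0000·ln C = -17.7538;  16.0000·k + 5·ln C = -0.4087.
Δ = 78.0000·5 − (16.0000)² = 134.0000; k = (-17.7538·5 − 16.0000·-0.4087)/134.0000 = -0.61365, ln C = (78.0000·-0.4087 − 16.0000·-17.7538)/134.0000 = 1.88194, so C = exp(1.88194) = 6.56623.

k = -0.614, C = 6.566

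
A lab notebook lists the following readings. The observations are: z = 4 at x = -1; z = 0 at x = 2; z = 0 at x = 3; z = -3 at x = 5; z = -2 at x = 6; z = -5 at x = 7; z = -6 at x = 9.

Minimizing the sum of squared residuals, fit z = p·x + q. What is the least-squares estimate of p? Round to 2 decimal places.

p = -0.99

From the data, Σx·x = 205, Σx = 31, Σ1 = 7.
For Mᵀz: Σx·z = -120, Σz = -12.
Δ = 205·7 − 31² = 474.
p = ((-120)·7 − 31·(-12))/474 = -78/79; q = (205·(-12) − 31·(-120))/474 = 210/79.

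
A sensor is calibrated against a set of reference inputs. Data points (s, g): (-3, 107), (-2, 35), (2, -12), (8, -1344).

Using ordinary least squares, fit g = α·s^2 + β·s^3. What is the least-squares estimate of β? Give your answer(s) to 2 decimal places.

Setting ∂/∂α … = 0 gives: 4209·α + 32525·β = -84961;  32525·α + 263001·β = -691393.
Eliminating β: 263001·(row 1) − 32525·(row 2) gives 49095584·α = 263001·(-84961) − 32525·(-691393) = 142729364, so α = 35682341/12273896.
Then β = ((-691393) − 32525·(35682341/12273896))/263001 = -36679153/12273896.

β = -2.99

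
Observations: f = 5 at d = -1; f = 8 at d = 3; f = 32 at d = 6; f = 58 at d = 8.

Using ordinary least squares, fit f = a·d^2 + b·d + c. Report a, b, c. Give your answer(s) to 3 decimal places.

Compute the Gram sums: Σd^2·d^2 = 5474, Σd^2·d = 754, Σd^2 = 110, Σd·d = 110, Σd = 16, Σ1 = 4.
And Σd^2·f = 4941, Σd·f = 675, Σf = 103.
So MᵀM·[a, b, c]ᵀ = Mᵀf: [[5474, 754, 110]; [754, 110, 16]; [110, 16, 4]]·[a, b, c]ᵀ = [4941, 675, 103]ᵀ.
Row-reducing yields a = 1601/1562, b = -999/781, c = 2093/781.

a = 1.025, b = -1.279, c = 2.680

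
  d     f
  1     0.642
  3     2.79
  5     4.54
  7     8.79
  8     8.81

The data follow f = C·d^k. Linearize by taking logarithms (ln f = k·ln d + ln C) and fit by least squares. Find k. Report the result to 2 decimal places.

k = 1.28

Let Y = ln f. Fitting Y = k·ln d + ln C by least squares:
Σln d = 6.7334, Σ(ln d)² = 11.9079, Σln f = 6.4453, Σln d·ln f = 12.3165.
Normal system: [[11.9079, 6.7334]; [6.7334, 5]]·[k, ln C]ᵀ = [12.3165, 6.4453]ᵀ.
Solving (det = 14.2007): k = 1.28047, ln C = -0.43532.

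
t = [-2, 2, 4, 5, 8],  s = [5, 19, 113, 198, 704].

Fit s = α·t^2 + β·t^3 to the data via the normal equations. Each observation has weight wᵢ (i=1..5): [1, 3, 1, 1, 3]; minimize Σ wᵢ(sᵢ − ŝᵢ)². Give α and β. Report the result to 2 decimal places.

From the data, Σwᵢ·t^2·t^2 = 13233, Σwᵢ·t^2·t^3 = 102517, Σwᵢ·t^3·t^3 = 806409.
Right-hand side: Σwᵢ·t^2·s = 142174, Σwᵢ·t^3·s = 1113742.
AᵀWA·[α, β]ᵀ = AᵀWs becomes [[13233, 102517]; [102517, 806409]]·[α, β]ᵀ = [142174, 1113742]ᵀ.
Δ = 13233·806409 − 102517² = 161475008.
α = (142174·806409 − 102517·1113742)/161475008 = 59113069/20184376; β = (13233·1113742 − 102517·142174)/161475008 = 20361991/20184376.

α = 2.93, β = 1.01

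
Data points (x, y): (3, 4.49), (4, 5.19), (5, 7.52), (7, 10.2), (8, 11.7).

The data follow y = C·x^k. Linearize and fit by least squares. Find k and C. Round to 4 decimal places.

k = 1.0229, C = 1.3889

With ln yᵢ as the transformed response and ln xᵢ as the regressor:
Sums: Σln x = 8.1197, Σ(ln x)² = 13.8297, Σln y = 9.9481, Σln x·ln y = 16.8137.
Normal system: [[13.8297, 8.1197]; [8.1197, 5]]·[k, ln C]ᵀ = [16.8137, 9.9481]ᵀ.
Solving (det = 3.2190): k = 1.02288, ln C = 0.32853, so C = exp(0.32853) = 1.38893.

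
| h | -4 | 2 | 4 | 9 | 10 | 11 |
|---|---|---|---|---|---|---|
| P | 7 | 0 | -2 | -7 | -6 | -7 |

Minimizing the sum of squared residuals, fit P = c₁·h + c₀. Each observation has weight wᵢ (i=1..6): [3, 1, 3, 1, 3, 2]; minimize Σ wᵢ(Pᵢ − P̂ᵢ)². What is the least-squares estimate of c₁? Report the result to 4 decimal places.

c₁ = -0.9306

Entries of XᵀWX: Σwᵢ·h·h = 723, Σwᵢ·h = 63, Σwᵢ·1 = 13.
Moment sums: Σwᵢ·h·P = -505, Σwᵢ·P = -24.
Δ = 723·13 − 63² = 5430.
c₁ = ((-505)·13 − 63·(-24))/5430 = -5053/5430; c₀ = (723·(-24) − 63·(-505))/5430 = 4821/1810.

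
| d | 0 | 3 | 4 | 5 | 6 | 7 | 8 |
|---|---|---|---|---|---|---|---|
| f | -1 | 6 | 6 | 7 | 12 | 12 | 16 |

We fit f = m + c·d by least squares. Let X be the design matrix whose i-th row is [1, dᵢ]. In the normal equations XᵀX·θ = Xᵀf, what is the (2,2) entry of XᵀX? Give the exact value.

Row 2 ↔ basis d, column 2 ↔ basis d, so (XᵀX)_{2,2} = Σᵢ (d)·(d) = (0)·(0) + (3)·(3) + (4)·(4) + (5)·(5) + (6)·(6) + (7)·(7) + (8)·(8) = 199.

199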